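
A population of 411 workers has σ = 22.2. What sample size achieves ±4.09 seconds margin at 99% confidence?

Without FPC: n₀ = (2.576×22.2/4.09)² = 195.502. With FPC: n = n₀N/(n₀+N-1) = 132.7 → n = 133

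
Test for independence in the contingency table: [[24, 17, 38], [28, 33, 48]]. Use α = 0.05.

χ² = 1.85. df = 2, critical = 5.991. Fail to reject H₀. No evidence of dependence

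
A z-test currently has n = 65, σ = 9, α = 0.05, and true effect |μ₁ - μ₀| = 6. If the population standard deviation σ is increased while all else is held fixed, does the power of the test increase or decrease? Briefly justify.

Power decreases: a larger σ inflates the standard error σ/√n, pulling the sampling distribution under H₁ back toward the critical value.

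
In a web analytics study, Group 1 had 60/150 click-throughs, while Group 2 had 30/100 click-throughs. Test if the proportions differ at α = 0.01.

p̂₁ = 0.4, p̂₂ = 0.3, pooled p̂ = 0.36. z = 1.614. Critical: ±2.576. Fail to reject H₀.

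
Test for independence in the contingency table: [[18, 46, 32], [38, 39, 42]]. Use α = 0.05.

χ² = 6.687. df = 2, critical = 5.991. Reject H₀. Variables are dependent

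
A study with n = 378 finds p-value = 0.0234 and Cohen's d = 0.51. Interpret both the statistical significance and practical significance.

Statistically significant (p = 0.0234 < 0.05). Cohen's d = 0.51 indicates a medium effect size. Both statistical and practical significance should be considered.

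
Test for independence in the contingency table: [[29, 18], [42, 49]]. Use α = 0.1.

χ² = 3.0. df = 1, critical = 2.706. Reject H₀. Variables are dependent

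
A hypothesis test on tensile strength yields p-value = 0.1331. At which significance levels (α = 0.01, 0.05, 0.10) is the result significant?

p = 0.1331. Not significant at any of the given levels.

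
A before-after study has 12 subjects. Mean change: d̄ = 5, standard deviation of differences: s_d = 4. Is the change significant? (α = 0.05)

t = d̄/(s_d/√n) = 5/(4/√12) = 4.33. df = 11, critical t = ±2.201. Reject H₀.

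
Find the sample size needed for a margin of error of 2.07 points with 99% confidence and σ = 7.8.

n = (z*σ/E)² = (2.576×7.8/2.07)² = 94.2 → n = 95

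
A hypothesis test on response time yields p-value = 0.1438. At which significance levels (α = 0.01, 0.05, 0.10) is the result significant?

p = 0.1438. Not significant at any of the given levels.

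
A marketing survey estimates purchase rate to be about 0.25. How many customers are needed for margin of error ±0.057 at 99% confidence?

n = z²p(1-p)/E² = 2.576²×0.25×0.75/0.057² = 383.0 → n = 383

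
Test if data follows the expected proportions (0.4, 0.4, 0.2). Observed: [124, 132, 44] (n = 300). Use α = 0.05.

Expected: [120.0, 120.0, 60.0]. χ² = 5.6. df = 2, critical = 5.991. Fail to reject H₀.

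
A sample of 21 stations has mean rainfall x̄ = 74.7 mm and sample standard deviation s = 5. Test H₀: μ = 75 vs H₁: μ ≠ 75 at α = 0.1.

t = (x̄ - μ₀)/(s/√n) = (74.7 - 75)/(5/√21) = -0.275. df = 20, critical t = ±1.725. Fail to reject H₀.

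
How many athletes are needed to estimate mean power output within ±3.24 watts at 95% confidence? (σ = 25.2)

n = (z*σ/E)² = (1.96×25.2/3.24)² = 232.4 → n = 233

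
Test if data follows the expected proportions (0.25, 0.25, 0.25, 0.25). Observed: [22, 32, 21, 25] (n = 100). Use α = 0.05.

Expected: [25.0, 25.0, 25.0, 25.0]. χ² = 2.96. df = 3, critical = 7.815. Fail to reject H₀.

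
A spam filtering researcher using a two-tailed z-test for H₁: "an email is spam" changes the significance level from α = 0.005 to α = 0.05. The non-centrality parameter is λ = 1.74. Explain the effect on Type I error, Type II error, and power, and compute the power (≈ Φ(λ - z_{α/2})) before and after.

Increasing α from 0.005 to 0.05:
• Type I error rate increases (α is the Type I rate by definition).
• Critical value moves from z_{α/2} = 2.807 to 1.96, so power = Φ(λ - z_{α/2}) goes from Φ(1.74 - 2.807) = 0.143 to Φ(1.74 - 1.96) = 0.413.
• Type II error rate β = 1 - power therefore decreases (0.857 → 0.587).
Appropriate when false negatives are costly — here, a spam email lands in the inbox.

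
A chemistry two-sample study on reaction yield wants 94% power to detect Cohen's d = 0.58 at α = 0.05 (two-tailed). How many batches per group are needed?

z_{α/2} = 1.96, z_β = Φ⁻¹(0.94) = 1.555. For medium effect (d = 0.58): n per group = 2(z_{α/2} + z_β)²/d² = 2(1.96 + 1.555)²/0.58² = 73.5 → 74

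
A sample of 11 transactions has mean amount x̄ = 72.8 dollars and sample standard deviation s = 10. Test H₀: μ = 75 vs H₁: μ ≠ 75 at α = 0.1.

t = (x̄ - μ₀)/(s/√n) = (72.8 - 75)/(10/√11) = -0.73. df = 10, critical t = ±1.812. Fail to reject H₀.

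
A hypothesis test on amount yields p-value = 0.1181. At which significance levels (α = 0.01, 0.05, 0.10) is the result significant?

p = 0.1181. Not significant at any of the given levels.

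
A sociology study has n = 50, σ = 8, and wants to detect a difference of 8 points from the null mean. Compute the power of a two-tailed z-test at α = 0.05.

SE = σ/√n = 8/√50 = 1.131. Non-centrality λ = d/SE = 8/1.131 = 7.071. Power ≈ Φ(λ - z_{α/2}) = Φ(7.071 - 1.96) = Φ(5.111) = 1.0.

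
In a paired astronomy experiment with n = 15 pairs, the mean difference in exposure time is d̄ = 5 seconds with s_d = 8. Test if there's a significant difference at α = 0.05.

t = d̄/(s_d/√n) = 5/(8/√15) = 2.421. df = 14, critical t = ±2.145. Reject H₀.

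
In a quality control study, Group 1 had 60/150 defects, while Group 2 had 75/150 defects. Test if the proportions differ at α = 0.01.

p̂₁ = 0.4, p̂₂ = 0.5, pooled p̂ = 0.45. z = -1.741. Critical: ±2.576. Fail to reject H₀.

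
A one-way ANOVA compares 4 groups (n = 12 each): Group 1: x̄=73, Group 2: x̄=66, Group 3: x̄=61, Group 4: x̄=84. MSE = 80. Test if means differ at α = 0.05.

Grand mean = 71.0. SS_between = 3576.0, MS_between = 1192.0. F = 14.9, F_crit ≈ 2.816. Reject H₀.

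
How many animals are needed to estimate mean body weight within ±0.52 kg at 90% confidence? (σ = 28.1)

n = (z*σ/E)² = (1.645×28.1/0.52)² = 7902.01 → n = 7903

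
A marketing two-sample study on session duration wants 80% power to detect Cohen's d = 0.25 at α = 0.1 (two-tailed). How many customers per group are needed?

z_{α/2} = 1.645, z_β = Φ⁻¹(0.8) = 0.842. For small effect (d = 0.25): n per group = 2(z_{α/2} + z_β)²/d² = 2(1.645 + 0.842)²/0.25² = 197.9 → 198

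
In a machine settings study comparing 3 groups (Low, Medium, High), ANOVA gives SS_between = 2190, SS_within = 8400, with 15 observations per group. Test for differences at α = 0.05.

df_between = 2, df_within = 42. F = MS_between/MS_within = 1095.0/200.0 = 5.475. F_crit ≈ 3.22. Reject H₀. At least one mean differs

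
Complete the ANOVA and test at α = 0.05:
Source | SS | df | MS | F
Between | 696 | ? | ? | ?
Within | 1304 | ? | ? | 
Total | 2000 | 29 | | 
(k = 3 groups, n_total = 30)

df_between = 2, df_within = 27. MS_between = 348.0, MS_within = 48.3. F = 7.206, F_crit ≈ 3.354. Reject H₀.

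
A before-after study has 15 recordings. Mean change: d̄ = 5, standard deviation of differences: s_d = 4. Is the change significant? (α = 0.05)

t = d̄/(s_d/√n) = 5/(4/√15) = 4.841. df = 14, critical t = ±2.145. Reject H₀.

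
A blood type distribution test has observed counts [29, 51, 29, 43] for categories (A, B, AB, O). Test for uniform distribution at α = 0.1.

Expected = 38 each. χ² = Σ(O-E)²/E = 9.368. df = 3, critical value = 6.251. Reject H₀.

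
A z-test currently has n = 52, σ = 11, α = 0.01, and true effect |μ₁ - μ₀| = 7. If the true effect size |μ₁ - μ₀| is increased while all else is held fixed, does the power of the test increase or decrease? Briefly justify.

Power increases: a larger true effect increases the non-centrality λ = |μ₁ - μ₀|/(σ/√n).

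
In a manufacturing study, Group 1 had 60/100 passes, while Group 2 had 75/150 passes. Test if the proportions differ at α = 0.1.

p̂₁ = 0.6, p̂₂ = 0.5, pooled p̂ = 0.54. z = 1.554. Critical: ±1.645. Fail to reject H₀.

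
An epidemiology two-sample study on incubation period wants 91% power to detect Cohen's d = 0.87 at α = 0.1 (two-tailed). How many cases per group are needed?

z_{α/2} = 1.645, z_β = Φ⁻¹(0.91) = 1.341. For large effect (d = 0.87): n per group = 2(z_{α/2} + z_β)²/d² = 2(1.645 + 1.341)²/0.87² = 23.6 → 24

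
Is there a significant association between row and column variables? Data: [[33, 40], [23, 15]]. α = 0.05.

χ² = 2.347. df = 1, critical = 3.841. Fail to reject H₀. No evidence of dependence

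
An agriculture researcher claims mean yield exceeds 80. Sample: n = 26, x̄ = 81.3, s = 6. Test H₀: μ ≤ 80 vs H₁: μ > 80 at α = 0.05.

t = (81.3 - 80)/(6/√26) = 1.105, df = 25. Critical t = 1.708. Fail to reject H₀.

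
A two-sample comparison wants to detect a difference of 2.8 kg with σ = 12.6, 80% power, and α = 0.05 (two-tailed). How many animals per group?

n per group = 2(z_α/2 + z_β)²σ²/d² = 2×(1.96 + 0.84)²×12.6²/2.8² = 317.5 → n = 318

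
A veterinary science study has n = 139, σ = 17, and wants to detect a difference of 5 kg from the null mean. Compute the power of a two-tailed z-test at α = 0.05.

SE = σ/√n = 17/√139 = 1.442. Non-centrality λ = d/SE = 5/1.442 = 3.468. Power ≈ Φ(λ - z_{α/2}) = Φ(3.468 - 1.96) = Φ(1.508) = 0.934.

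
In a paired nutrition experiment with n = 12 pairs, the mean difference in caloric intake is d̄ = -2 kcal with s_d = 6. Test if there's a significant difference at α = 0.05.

t = d̄/(s_d/√n) = -2/(6/√12) = -1.155. df = 11, critical t = ±2.201. Fail to reject H₀.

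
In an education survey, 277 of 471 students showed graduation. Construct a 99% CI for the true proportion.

p̂ = 0.588. CI = p̂ ± z*√(p̂(1-p̂)/n) = (0.53, 0.647)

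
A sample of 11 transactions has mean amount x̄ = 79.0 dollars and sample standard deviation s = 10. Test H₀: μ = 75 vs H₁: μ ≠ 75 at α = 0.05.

t = (x̄ - μ₀)/(s/√n) = (79.0 - 75)/(10/√11) = 1.327. df = 10, critical t = ±2.228. Fail to reject H₀.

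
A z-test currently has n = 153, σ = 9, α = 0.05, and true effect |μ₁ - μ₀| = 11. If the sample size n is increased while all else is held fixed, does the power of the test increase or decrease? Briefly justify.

Power increases: a larger n shrinks the standard error σ/√n, moving the sampling distribution under H₁ further from the critical value.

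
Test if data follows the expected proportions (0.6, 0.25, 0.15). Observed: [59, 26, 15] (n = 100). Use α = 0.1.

Expected: [60.0, 25.0, 15.0]. χ² = 0.057. df = 2, critical = 4.605. Fail to reject H₀.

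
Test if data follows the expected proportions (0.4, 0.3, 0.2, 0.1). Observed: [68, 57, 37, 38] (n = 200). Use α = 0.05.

Expected: [80.0, 60.0, 40.0, 20.0]. χ² = 18.375. df = 3, critical = 7.815. Reject H₀.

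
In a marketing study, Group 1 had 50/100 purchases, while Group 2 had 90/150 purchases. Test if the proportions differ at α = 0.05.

p̂₁ = 0.5, p̂₂ = 0.6, pooled p̂ = 0.56. z = -1.56. Critical: ±1.96. Fail to reject H₀.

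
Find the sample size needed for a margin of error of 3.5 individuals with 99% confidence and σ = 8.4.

n = (z*σ/E)² = (2.576×8.4/3.5)² = 38.2 → n = 39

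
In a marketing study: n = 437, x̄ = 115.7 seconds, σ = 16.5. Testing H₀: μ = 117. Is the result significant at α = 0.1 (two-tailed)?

z = (115.7 - 117)/(16.5/√437) = -1.647. Since |z| > 1.645, significant at α = 0.1.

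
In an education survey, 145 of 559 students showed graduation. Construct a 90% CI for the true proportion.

p̂ = 0.259. CI = p̂ ± z*√(p̂(1-p̂)/n) = (0.229, 0.29)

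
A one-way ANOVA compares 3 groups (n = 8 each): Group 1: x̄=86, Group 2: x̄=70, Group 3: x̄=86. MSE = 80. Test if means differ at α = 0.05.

Grand mean = 80.67. SS_between = 1365.33, MS_between = 682.67. F = 8.533, F_crit ≈ 3.467. Reject H₀.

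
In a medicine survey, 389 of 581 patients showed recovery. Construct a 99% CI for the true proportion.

p̂ = 0.67. CI = p̂ ± z*√(p̂(1-p̂)/n) = (0.619, 0.72)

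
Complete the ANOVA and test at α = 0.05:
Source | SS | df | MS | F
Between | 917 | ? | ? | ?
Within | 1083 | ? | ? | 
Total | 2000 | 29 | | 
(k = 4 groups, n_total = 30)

df_between = 3, df_within = 26. MS_between = 305.67, MS_within = 41.65. F = 7.338, F_crit ≈ 2.975. Reject H₀.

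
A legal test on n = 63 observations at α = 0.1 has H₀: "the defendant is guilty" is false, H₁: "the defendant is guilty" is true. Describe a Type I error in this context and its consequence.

Type I error: rejecting H₀ when it is true — concluding that the defendant is guilty when in fact it is not. Consequence: convicting an innocent person.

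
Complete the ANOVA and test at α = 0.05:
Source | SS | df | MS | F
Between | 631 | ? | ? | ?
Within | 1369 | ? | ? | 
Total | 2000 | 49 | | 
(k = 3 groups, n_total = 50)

df_between = 2, df_within = 47. MS_between = 315.5, MS_within = 29.13. F = 10.832, F_crit ≈ 3.195. Reject H₀.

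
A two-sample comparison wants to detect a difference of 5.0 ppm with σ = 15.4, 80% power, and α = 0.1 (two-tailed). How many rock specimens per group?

n per group = 2(z_α/2 + z_β)²σ²/d² = 2×(1.645 + 0.84)²×15.4²/5.0² = 117.2 → n = 118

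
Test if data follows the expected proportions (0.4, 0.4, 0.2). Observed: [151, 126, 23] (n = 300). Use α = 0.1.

Expected: [120.0, 120.0, 60.0]. χ² = 31.125. df = 2, critical = 4.605. Reject H₀.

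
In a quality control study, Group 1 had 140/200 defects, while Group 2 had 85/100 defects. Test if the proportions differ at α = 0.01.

p̂₁ = 0.7, p̂₂ = 0.85, pooled p̂ = 0.75. z = -2.828. Critical: ±2.576. Reject H₀.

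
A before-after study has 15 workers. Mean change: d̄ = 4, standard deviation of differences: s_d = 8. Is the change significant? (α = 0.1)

t = d̄/(s_d/√n) = 4/(8/√15) = 1.936. df = 14, critical t = ±1.761. Reject H₀.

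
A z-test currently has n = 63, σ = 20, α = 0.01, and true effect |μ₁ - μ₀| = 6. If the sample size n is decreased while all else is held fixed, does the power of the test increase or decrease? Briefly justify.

Power decreases: a smaller n inflates the standard error σ/√n, pulling the sampling distribution under H₁ back toward the critical value.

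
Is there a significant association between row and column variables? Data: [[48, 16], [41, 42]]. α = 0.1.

χ² = 9.916. df = 1, critical = 2.706. Reject H₀. Variables are dependent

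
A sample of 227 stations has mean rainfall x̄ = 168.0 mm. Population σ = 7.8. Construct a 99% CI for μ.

CI = x̄ ± z*(σ/√n) = 168.0 ± 2.576(7.8/√227) = 168.0 ± 1.33 = (166.67, 169.33)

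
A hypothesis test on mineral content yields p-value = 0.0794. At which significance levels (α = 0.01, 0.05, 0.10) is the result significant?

p = 0.0794. Significant at: α = 0.1.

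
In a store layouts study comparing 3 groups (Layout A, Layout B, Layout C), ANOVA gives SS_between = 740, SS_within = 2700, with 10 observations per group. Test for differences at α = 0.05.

df_between = 2, df_within = 27. F = MS_between/MS_within = 370.0/100.0 = 3.7. F_crit ≈ 3.354. Reject H₀. At least one mean differs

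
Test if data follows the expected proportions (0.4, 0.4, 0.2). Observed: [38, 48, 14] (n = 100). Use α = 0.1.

Expected: [40.0, 40.0, 20.0]. χ² = 3.5. df = 2, critical = 4.605. Fail to reject H₀.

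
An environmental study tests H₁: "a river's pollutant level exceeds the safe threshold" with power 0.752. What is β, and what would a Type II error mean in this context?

β = 1 - power = 1 - 0.752 = 0.248. A Type II error is failing to reject H₀ when H₀ is false (false negative) — here, failing to conclude that a river's pollutant level exceeds the safe threshold when in fact it is true. Consequence: allowing unsafe pollution to continue.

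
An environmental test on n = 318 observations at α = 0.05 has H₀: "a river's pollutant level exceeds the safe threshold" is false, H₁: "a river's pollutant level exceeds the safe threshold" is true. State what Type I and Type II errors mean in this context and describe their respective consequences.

Type I (false positive): concluding that a river's pollutant level exceeds the safe threshold when it is not — shutting down a compliant factory unnecessarily. Type II (false negative): failing to conclude that a river's pollutant level exceeds the safe threshold when it is — allowing unsafe pollution to continue. Which is costlier depends on domain priorities and is a judgement call rather than a statistical fact.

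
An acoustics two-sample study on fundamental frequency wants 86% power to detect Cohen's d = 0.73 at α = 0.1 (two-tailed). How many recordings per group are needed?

z_{α/2} = 1.645, z_β = Φ⁻¹(0.86) = 1.08. For medium effect (d = 0.73): n per group = 2(z_{α/2} + z_β)²/d² = 2(1.645 + 1.08)²/0.73² = 27.9 → 28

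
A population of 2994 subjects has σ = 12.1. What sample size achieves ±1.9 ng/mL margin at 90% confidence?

Without FPC: n₀ = (1.645×12.1/1.9)² = 109.748. With FPC: n = n₀N/(n₀+N-1) = 105.9 → n = 106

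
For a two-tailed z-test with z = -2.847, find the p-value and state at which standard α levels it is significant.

p = 2·P(Z > |-2.847|) = 2·(1 - Φ(2.847)) ≈ 0.0044. Significant at α = 0.1; Significant at α = 0.05; Significant at α = 0.01.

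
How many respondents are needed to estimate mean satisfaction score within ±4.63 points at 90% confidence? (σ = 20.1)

n = (z*σ/E)² = (1.645×20.1/4.63)² = 51.0 → n = 51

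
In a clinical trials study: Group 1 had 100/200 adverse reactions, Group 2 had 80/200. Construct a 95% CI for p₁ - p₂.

p̂₁ = 0.5, p̂₂ = 0.4. Difference = 0.1. CI = (0.003, 0.197)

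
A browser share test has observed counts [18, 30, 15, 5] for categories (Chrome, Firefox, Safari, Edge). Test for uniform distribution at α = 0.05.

Expected = 17 each. χ² = Σ(O-E)²/E = 18.706. df = 3, critical value = 7.815. Reject H₀.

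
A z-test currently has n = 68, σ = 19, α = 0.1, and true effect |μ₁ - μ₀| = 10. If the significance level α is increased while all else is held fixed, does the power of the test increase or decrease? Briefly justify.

Power increases: a larger α lowers the critical value, so more of the H₁ sampling distribution falls in the rejection region.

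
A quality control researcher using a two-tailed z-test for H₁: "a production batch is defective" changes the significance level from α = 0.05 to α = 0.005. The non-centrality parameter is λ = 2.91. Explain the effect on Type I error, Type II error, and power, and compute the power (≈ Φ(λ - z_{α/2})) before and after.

Decreasing α from 0.05 to 0.005:
• Type I error rate decreases (α is the Type I rate by definition).
• Critical value moves from z_{α/2} = 1.96 to 2.807, so power = Φ(λ - z_{α/2}) goes from Φ(2.91 - 1.96) = 0.829 to Φ(2.91 - 2.807) = 0.541.
• Type II error rate β = 1 - power therefore increases (0.171 → 0.459).
Appropriate when false positives are costly — here, scrapping a good batch — wasted material and cost for no reason.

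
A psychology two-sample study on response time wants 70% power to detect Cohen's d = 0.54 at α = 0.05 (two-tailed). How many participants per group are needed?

z_{α/2} = 1.96, z_β = Φ⁻¹(0.7) = 0.524. For medium effect (d = 0.54): n per group = 2(z_{α/2} + z_β)²/d² = 2(1.96 + 0.524)²/0.54² = 42.3 → 43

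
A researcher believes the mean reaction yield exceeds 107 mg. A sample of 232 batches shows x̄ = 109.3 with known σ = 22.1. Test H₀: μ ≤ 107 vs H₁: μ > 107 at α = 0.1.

z = 1.585. Critical value: 1.28. Reject H₀.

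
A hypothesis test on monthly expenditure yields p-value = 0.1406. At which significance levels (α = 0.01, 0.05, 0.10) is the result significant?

p = 0.1406. Not significant at any of the given levels.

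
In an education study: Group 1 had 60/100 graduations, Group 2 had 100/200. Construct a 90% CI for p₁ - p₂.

p̂₁ = 0.6, p̂₂ = 0.5. Difference = 0.1. CI = (0.001, 0.199)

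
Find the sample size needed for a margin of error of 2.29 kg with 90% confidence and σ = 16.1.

n = (z*σ/E)² = (1.645×16.1/2.29)² = 133.8 → n = 134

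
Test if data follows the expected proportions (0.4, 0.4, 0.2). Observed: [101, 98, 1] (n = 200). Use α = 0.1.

Expected: [80.0, 80.0, 40.0]. χ² = 47.587. df = 2, critical = 4.605. Reject H₀.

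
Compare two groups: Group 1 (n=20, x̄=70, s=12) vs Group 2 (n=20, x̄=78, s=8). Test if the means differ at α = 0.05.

Pooled sp = 10.2. t = -2.481, df = 38. Critical t = ±2.024. Reject H₀.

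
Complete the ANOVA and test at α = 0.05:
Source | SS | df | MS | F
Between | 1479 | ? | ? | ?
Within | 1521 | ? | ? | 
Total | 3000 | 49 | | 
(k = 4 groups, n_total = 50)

df_between = 3, df_within = 46. MS_between = 493.0, MS_within = 33.07. F = 14.91, F_crit ≈ 2.807. Reject H₀.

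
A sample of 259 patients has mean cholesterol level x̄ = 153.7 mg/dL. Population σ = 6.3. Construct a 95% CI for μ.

CI = x̄ ± z*(σ/√n) = 153.7 ± 1.96(6.3/√259) = 153.7 ± 0.77 = (152.93, 154.47)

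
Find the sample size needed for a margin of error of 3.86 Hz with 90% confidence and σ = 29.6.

n = (z*σ/E)² = (1.645×29.6/3.86)² = 159.1 → n = 160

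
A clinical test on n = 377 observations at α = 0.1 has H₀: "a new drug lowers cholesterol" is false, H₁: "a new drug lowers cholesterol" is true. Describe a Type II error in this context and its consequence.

Type II error: failing to reject H₀ when it is false — concluding that a new drug lowers cholesterol is not supported when in fact it is. Consequence: shelving an effective drug — patients miss out on a treatment that would have helped.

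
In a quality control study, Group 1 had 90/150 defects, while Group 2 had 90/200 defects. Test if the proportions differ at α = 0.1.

p̂₁ = 0.6, p̂₂ = 0.45, pooled p̂ = 0.514. z = 2.779. Critical: ±1.645. Reject H₀.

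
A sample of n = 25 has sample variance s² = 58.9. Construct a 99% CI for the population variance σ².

df = 24. χ²_{0.005} = 45.559, χ²_{0.995} = 9.886. CI for σ² = ((n-1)s²/χ²_{α/2}, (n-1)s²/χ²_{1-α/2}) = (24·58.9/45.559, 24·58.9/9.886) = (31.03, 142.99)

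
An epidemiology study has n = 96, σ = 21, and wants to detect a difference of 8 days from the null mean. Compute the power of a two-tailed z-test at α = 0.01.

SE = σ/√n = 21/√96 = 2.143. Non-centrality λ = d/SE = 8/2.143 = 3.733. Power ≈ Φ(λ - z_{α/2}) = Φ(3.733 - 2.576) = Φ(1.157) = 0.876.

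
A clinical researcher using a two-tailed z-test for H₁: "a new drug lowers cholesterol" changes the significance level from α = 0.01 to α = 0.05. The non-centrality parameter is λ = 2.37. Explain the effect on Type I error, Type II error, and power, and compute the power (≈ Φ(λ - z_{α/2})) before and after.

Increasing α from 0.01 to 0.05:
• Type I error rate increases (α is the Type I rate by definition).
• Critical value moves from z_{α/2} = 2.576 to 1.96, so power = Φ(λ - z_{α/2}) goes from Φ(2.37 - 2.576) = 0.418 to Φ(2.37 - 1.96) = 0.659.
• Type II error rate β = 1 - power therefore decreases (0.582 → 0.341).
Appropriate when false negatives are costly — here, shelving an effective drug — patients miss out on a treatment that would have helped.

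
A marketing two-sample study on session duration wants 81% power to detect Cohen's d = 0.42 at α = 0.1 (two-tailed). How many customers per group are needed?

z_{α/2} = 1.645, z_β = Φ⁻¹(0.81) = 0.878. For small effect (d = 0.42): n per group = 2(z_{α/2} + z_β)²/d² = 2(1.645 + 0.878)²/0.42² = 72.2 → 73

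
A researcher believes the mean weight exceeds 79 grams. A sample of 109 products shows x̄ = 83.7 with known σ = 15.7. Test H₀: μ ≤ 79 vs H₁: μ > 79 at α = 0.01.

z = 3.125. Critical value: 2.33. Reject H₀.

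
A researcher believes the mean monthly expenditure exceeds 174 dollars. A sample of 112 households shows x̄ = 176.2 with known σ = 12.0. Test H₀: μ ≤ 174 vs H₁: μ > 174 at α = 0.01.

z = 1.94. Critical value: 2.33. Fail to reject H₀.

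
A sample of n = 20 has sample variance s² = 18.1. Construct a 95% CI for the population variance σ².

df = 19. χ²_{0.025} = 32.852, χ²_{0.975} = 8.907. CI for σ² = ((n-1)s²/χ²_{α/2}, (n-1)s²/χ²_{1-α/2}) = (19·18.1/32.852, 19·18.1/8.907) = (10.47, 38.61)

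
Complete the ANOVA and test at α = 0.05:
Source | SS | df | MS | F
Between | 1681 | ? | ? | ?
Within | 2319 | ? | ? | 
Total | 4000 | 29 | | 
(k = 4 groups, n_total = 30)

df_between = 3, df_within = 26. MS_between = 560.33, MS_within = 89.19. F = 6.282, F_crit ≈ 2.975. Reject H₀.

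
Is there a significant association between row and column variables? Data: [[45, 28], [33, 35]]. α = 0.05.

χ² = 2.45. df = 1, critical = 3.841. Fail to reject H₀. No evidence of dependence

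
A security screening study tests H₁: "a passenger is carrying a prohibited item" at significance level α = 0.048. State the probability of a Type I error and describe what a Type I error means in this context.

P(Type I error) = α = 0.048. A Type I error is rejecting H₀ when H₀ is actually true (false positive) — here, concluding that a passenger is carrying a prohibited item when in fact this is not the case. Consequence: detaining an innocent passenger — delay and inconvenience.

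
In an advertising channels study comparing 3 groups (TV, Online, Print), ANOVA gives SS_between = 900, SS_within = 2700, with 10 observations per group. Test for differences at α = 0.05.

df_between = 2, df_within = 27. F = MS_between/MS_within = 450.0/100.0 = 4.5. F_crit ≈ 3.354. Reject H₀. At least one mean differs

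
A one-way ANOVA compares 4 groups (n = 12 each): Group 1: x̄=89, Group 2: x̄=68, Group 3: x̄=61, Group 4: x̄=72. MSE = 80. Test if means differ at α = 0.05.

Grand mean = 72.5. SS_between = 5100.0, MS_between = 1700.0. F = 21.25, F_crit ≈ 2.816. Reject H₀.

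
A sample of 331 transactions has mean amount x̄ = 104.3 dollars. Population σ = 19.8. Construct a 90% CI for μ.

CI = x̄ ± z*(σ/√n) = 104.3 ± 1.645(19.8/√331) = 104.3 ± 1.79 = (102.51, 106.09)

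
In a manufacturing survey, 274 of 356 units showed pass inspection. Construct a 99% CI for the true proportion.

p̂ = 0.77. CI = p̂ ± z*√(p̂(1-p̂)/n) = (0.712, 0.827)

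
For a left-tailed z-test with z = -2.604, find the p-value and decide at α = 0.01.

p = P(Z < -2.604) = Φ(-2.604) ≈ 0.0046. Since p < 0.01, reject H₀ (significant) at α = 0.01.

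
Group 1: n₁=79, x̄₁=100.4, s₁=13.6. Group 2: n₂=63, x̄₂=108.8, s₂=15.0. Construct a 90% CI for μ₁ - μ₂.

Difference = -8.4. SE = √(13.6²/79 + 15.0²/63) = 2.432. CI = (-12.4, -4.4)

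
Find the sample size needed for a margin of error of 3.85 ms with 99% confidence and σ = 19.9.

n = (z*σ/E)² = (2.576×19.9/3.85)² = 177.3 → n = 178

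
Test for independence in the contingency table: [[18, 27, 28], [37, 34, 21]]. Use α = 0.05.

χ² = 6.262. df = 2, critical = 5.991. Reject H₀. Variables are dependent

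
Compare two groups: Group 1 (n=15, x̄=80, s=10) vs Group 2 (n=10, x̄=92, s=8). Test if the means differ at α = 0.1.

Pooled sp = 9.27. t = -3.171, df = 23. Critical t = ±1.714. Reject H₀.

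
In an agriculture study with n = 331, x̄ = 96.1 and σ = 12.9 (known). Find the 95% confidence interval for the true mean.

CI = x̄ ± z*(σ/√n) = 96.1 ± 1.96(12.9/√331) = 96.1 ± 1.39 = (94.71, 97.49)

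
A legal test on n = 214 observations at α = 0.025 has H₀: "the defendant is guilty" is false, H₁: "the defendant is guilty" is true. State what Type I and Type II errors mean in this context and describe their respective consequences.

Type I (false positive): concluding that the defendant is guilty when it is not — convicting an innocent person. Type II (false negative): failing to conclude that the defendant is guilty when it is — acquitting a guilty person. Which is costlier depends on domain priorities and is a judgement call rather than a statistical fact.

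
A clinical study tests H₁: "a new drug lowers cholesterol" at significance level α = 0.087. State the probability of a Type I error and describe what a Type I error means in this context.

P(Type I error) = α = 0.087. A Type I error is rejecting H₀ when H₀ is actually true (false positive) — here, concluding that a new drug lowers cholesterol when in fact this is not the case. Consequence: approving an ineffective drug — patients take a useless medication and may skip effective alternatives.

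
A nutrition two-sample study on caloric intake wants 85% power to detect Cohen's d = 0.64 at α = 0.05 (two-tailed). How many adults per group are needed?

z_{α/2} = 1.96, z_β = Φ⁻¹(0.85) = 1.036. For medium effect (d = 0.64): n per group = 2(z_{α/2} + z_β)²/d² = 2(1.96 + 1.036)²/0.64² = 43.8 → 44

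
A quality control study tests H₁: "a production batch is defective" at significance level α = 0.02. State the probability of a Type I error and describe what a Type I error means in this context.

P(Type I error) = α = 0.02. A Type I error is rejecting H₀ when H₀ is actually true (false positive) — here, concluding that a production batch is defective when in fact this is not the case. Consequence: scrapping a good batch — wasted material and cost for no reason.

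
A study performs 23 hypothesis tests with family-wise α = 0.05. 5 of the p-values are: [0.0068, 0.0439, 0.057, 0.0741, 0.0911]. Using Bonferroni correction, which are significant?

Bonferroni α = 0.05/23 = 0.00217. None of the given p-values are significant.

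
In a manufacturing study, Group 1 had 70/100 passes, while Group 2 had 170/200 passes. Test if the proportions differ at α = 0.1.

p̂₁ = 0.7, p̂₂ = 0.85, pooled p̂ = 0.8. z = -3.062. Critical: ±1.645. Reject H₀.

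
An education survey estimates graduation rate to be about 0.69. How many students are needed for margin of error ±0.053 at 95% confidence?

n = z²p(1-p)/E² = 1.96²×0.69×0.31/0.053² = 292.5 → n = 293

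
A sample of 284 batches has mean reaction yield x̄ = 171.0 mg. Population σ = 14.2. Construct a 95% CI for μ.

CI = x̄ ± z*(σ/√n) = 171.0 ± 1.96(14.2/√284) = 171.0 ± 1.65 = (169.35, 172.65)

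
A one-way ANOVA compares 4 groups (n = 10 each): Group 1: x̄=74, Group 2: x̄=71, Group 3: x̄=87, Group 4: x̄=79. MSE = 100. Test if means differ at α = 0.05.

Grand mean = 77.75. SS_between = 1467.5, MS_between = 489.17. F = 4.892, F_crit ≈ 2.866. Reject H₀.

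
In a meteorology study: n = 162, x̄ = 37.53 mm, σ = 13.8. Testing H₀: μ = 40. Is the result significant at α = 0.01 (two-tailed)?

z = (37.53 - 40)/(13.8/√162) = -2.278. Since |z| ≤ 2.576, not significant at α = 0.01.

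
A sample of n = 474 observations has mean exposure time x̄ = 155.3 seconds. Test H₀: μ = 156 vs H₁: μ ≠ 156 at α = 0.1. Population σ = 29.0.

z = (x̄ - μ₀)/(σ/√n) = (155.3 - 156)/(29.0/√474) = -0.526. Critical value: ±1.645. Since |-0.526| ≤ 1.645, Fail to reject H₀.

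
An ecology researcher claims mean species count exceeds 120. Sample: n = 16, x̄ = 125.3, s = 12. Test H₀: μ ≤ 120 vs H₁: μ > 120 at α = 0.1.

t = (125.3 - 120)/(12/√16) = 1.767, df = 15. Critical t = 1.341. Reject H₀.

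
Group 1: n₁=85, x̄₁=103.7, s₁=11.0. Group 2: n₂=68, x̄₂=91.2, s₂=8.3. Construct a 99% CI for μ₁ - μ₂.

Difference = 12.5. SE = √(11.0²/85 + 8.3²/68) = 1.561. CI = (8.48, 16.52)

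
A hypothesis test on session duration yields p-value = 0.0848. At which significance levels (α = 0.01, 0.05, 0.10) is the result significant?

p = 0.0848. Significant at: α = 0.1.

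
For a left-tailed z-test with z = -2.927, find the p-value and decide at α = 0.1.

p = P(Z < -2.927) = Φ(-2.927) ≈ 0.0017. Since p < 0.1, reject H₀ (significant) at α = 0.1.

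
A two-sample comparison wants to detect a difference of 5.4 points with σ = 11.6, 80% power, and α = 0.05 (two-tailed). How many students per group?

n per group = 2(z_α/2 + z_β)²σ²/d² = 2×(1.96 + 0.84)²×11.6²/5.4² = 72.4 → n = 73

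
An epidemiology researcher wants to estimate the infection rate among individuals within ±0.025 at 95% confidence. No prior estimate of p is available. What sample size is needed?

Conservative approach: use p = 0.5 (maximizes p(1-p) = 0.25). n = z²(0.25)/E² = 1.96²×0.25/0.025² = 1536.6 → n = 1537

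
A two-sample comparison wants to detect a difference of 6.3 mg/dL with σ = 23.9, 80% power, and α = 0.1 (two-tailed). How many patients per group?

n per group = 2(z_α/2 + z_β)²σ²/d² = 2×(1.645 + 0.84)²×23.9²/6.3² = 177.7 → n = 178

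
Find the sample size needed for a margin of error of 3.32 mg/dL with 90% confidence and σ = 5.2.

n = (z*σ/E)² = (1.645×5.2/3.32)² = 6.6 → n = 7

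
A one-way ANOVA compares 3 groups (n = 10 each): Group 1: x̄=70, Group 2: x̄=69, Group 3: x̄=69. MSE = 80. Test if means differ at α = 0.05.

Grand mean = 69.33. SS_between = 6.67, MS_between = 3.33. F = 0.042, F_crit ≈ 3.354. Fail to reject H₀.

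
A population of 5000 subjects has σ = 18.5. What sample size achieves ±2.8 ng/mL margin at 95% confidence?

Without FPC: n₀ = (1.96×18.5/2.8)² = 167.702. With FPC: n = n₀N/(n₀+N-1) = 162.3 → n = 163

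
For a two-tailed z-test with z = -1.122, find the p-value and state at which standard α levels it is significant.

p = 2·P(Z > |-1.122|) = 2·(1 - Φ(1.122)) ≈ 0.2619. Not significant at any standard level.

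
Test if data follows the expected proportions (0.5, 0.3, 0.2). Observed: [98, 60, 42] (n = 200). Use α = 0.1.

Expected: [100.0, 60.0, 40.0]. χ² = 0.14. df = 2, critical = 4.605. Fail to reject H₀.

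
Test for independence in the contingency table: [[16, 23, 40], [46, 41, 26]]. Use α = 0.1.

χ² = 17.063. df = 2, critical = 4.605. Reject H₀. Variables are dependent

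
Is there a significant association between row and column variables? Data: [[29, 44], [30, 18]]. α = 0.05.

χ² = 6.012. df = 1, critical = 3.841. Reject H₀. Variables are dependent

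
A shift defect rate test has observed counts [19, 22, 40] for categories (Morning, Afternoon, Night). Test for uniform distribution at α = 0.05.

Expected = 27 each. χ² = Σ(O-E)²/E = 9.556. df = 2, critical value = 5.991. Reject H₀.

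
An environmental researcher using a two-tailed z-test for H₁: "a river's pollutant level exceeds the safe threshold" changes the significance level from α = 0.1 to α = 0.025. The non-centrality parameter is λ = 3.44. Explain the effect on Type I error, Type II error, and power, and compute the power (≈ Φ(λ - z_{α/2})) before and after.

Decreasing α from 0.1 to 0.025:
• Type I error rate decreases (α is the Type I rate by definition).
• Critical value moves from z_{α/2} = 1.645 to 2.241, so power = Φ(λ - z_{α/2}) goes from Φ(3.44 - 1.645) = 0.964 to Φ(3.44 - 2.241) = 0.885.
• Type II error rate β = 1 - power therefore increases (0.036 → 0.115).
Appropriate when false positives are costly — here, shutting down a compliant factory unnecessarily.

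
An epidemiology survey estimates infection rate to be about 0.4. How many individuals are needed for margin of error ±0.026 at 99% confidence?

n = z²p(1-p)/E² = 2.576²×0.4×0.6/0.026² = 2355.9 → n = 2356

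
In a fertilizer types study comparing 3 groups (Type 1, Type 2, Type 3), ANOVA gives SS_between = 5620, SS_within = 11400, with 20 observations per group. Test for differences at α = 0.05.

df_between = 2, df_within = 57. F = MS_between/MS_within = 2810.0/200.0 = 14.05. F_crit ≈ 3.159. Reject H₀. At least one mean differs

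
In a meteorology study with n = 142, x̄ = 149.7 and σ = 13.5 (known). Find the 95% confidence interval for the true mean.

CI = x̄ ± z*(σ/√n) = 149.7 ± 1.96(13.5/√142) = 149.7 ± 2.22 = (147.48, 151.92)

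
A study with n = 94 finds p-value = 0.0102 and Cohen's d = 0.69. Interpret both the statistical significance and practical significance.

Statistically significant (p = 0.0102 < 0.05). Cohen's d = 0.69 indicates a medium effect size. Both statistical and practical significance should be considered.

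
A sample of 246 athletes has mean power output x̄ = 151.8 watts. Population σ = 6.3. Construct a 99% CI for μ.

CI = x̄ ± z*(σ/√n) = 151.8 ± 2.576(6.3/√246) = 151.8 ± 1.03 = (150.77, 152.83)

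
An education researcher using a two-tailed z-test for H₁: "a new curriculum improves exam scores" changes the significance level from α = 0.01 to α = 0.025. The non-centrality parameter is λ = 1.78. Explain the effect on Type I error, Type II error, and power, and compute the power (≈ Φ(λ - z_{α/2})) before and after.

Increasing α from 0.01 to 0.025:
• Type I error rate increases (α is the Type I rate by definition).
• Critical value moves from z_{α/2} = 2.576 to 2.241, so power = Φ(λ - z_{α/2}) goes from Φ(1.78 - 2.576) = 0.213 to Φ(1.78 - 2.241) = 0.322.
• Type II error rate β = 1 - power therefore decreases (0.787 → 0.678).
Appropriate when false negatives are costly — here, keeping the old curriculum when the new one would have helped students.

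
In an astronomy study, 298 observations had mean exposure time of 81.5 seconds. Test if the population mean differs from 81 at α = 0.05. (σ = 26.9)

z = (x̄ - μ₀)/(σ/√n) = (81.5 - 81)/(26.9/√298) = 0.321. Critical value: ±1.96. Since |0.321| ≤ 1.96, Fail to reject H₀.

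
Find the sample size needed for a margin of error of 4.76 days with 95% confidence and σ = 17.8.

n = (z*σ/E)² = (1.96×17.8/4.76)² = 53.7 → n = 54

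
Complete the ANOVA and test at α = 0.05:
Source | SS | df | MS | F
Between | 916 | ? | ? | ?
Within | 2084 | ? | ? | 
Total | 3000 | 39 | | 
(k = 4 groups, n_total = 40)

df_between = 3, df_within = 36. MS_between = 305.33, MS_within = 57.89. F = 5.274, F_crit ≈ 2.866. Reject H₀.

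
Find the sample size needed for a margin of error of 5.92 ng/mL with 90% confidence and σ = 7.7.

n = (z*σ/E)² = (1.645×7.7/5.92)² = 4.6 → n = 5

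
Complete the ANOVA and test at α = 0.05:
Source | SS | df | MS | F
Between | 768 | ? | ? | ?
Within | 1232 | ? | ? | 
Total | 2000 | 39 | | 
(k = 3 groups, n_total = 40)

df_between = 2, df_within = 37. MS_between = 384.0, MS_within = 33.3. F = 11.532, F_crit ≈ 3.252. Reject H₀.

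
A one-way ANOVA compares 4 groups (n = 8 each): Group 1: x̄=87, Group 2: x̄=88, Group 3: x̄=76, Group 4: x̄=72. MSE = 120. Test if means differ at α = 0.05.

Grand mean = 80.75. SS_between = 1526.0, MS_between = 508.67. F = 4.239, F_crit ≈ 2.947. Reject H₀.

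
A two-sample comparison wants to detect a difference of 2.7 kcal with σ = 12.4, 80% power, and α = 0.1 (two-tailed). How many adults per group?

n per group = 2(z_α/2 + z_β)²σ²/d² = 2×(1.645 + 0.84)²×12.4²/2.7² = 260.5 → n = 261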